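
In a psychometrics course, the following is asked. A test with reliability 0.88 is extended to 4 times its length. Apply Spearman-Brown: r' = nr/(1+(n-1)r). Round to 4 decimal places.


r_new = n*r / (1 + (n-1)*r)
Numerator = 4 * 0.88 = 3.52
Denominator = 1 + 3 * 0.88 = 3.64
r_new = 3.52 / 3.64
= 0.9670


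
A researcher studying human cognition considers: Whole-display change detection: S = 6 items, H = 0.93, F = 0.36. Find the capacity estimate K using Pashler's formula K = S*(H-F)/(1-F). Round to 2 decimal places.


K = S * (H - F) / (1 - F)
H - F = 0.57
1 - F = 0.64
K = 6 * 0.57 / 0.64
= 5.34


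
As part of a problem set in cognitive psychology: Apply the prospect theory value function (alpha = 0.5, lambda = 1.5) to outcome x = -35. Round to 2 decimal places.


Since x = -35 < 0, use v(x) = -lambda*(-x)^alpha
(-x) = 35
35^0.5 = 5.9161
v(-35) = -1.5 * 5.9161
= -8.87


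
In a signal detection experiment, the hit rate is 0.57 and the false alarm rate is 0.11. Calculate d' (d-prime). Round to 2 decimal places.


d' = z(HR) - z(FAR)
z(0.57) = 0.1764
z(0.11) = -1.2265
d' = 0.1764 - -1.2265
= 1.40


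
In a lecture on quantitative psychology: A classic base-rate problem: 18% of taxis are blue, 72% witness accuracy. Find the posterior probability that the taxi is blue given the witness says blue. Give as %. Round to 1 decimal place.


P(blue | says blue) = P(says blue | blue)*P(blue) / [P(says blue | blue)*P(blue) + P(says blue | not blue)*P(not blue)]
Numerator = 0.72 * 0.18 = 0.1296
False identification = 0.28 * 0.82 = 0.2296
P = 0.1296 / (0.1296 + 0.2296)
= 0.1296 / 0.3592
As percentage = 36.1


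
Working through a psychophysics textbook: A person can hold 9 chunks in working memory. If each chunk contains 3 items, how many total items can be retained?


Total items = chunks * items_per_chunk
= 9 * 3
= 27


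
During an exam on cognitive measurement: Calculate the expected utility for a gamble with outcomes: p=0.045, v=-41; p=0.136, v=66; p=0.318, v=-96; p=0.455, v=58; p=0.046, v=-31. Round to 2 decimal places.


EU = sum(p_i * v_i)
0.045 * -41 = -1.845
0.136 * 66 = 8.976
0.318 * -96 = -30.528
0.455 * 58 = 26.39
0.046 * -31 = -1.426
EU = -1.845 + 8.976 + -30.528 + 26.39 + -1.426
= 1.57


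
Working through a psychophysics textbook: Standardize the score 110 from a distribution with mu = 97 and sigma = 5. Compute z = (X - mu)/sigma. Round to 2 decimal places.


z = (X - mu) / sigma
= (110 - 97) / 5
= 13 / 5
= 2.60


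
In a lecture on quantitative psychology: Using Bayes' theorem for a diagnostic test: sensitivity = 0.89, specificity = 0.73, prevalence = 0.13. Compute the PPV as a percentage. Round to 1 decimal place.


PPV = (sens * prev) / (sens * prev + (1-spec) * (1-prev))
Numerator = 0.89 * 0.13 = 0.1157
P(positive and no disease) = (1 - spec) * (1 - prev) = (1 - 0.73) * (1 - 0.13) = 0.2349
Denominator = 0.1157 + 0.2349 = 0.3506
PPV = 0.1157 / 0.3506 = 0.330006
As percentage = 33.0


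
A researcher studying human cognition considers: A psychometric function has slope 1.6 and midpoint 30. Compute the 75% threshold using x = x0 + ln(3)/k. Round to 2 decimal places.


At P = 0.75: 0.75 = 1/(1 + e^(-k*(x-x0)))
Solving: e^(-k*(x-x0)) = 1/3
x = x0 + ln(3)/k
ln(3) = 1.0986
x = 30 + 1.0986/1.6
= 30 + 0.6866
= 30.69


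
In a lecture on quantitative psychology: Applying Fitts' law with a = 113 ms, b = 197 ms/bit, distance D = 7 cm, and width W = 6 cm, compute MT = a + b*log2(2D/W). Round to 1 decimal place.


MT = 113 + 197 * log2(2*7/6)
2D/W = 2.333333
log2(2.333333) = 1.2224
MT = 113 + 197 * 1.2224
= 353.8 ms


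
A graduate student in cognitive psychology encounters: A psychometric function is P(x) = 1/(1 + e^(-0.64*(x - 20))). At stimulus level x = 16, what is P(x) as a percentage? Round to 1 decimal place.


P(x) = 1/(1 + e^(-0.64*(16 - 20)))
Exponent = -0.64 * -4 = 2.56
e^(2.56) = 12.935817
P = 1/(1 + 12.935817) = 0.071758
Percentage = 7.2


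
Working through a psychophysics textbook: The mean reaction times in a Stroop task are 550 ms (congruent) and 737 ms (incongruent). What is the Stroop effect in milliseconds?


Stroop effect = RT(incongruent) - RT(congruent)
= 737 - 550
= 187 ms


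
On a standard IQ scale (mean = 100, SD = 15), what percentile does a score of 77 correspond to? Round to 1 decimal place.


z = (IQ - mean) / SD
z = (77 - 100) / 15 = -1.5333
Percentile = Phi(-1.5333) * 100
Phi(-1.5333) = 0.062601
= 6.3


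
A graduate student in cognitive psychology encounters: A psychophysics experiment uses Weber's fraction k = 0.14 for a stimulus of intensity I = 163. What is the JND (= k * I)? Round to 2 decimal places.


JND = k * I
JND = 0.14 * 163
= 22.82


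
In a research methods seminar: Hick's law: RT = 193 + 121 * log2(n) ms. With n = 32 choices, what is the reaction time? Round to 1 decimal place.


RT = 193 + 121 * log2(32)
log2(32) = 5.0
RT = 193 + 121 * 5.0
= 193 + 605.0
= 798.0 ms


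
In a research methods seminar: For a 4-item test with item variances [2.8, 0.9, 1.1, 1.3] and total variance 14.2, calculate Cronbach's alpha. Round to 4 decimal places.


alpha = (k/(k-1)) * (1 - sum(s_i^2)/s_total^2)
sum(item variances) = 6.1
k/(k-1) = 4/3 = 1.333333
1 - 6.1/14.2 = 1 - 0.429577 = 0.570423
alpha = 1.333333 * 0.570423
= 0.7606


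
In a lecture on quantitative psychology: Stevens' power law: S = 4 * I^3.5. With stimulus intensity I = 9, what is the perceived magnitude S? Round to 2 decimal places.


S = 4 * 9^3.5
9^3.5 = 2187.0
S = 4 * 2187.0
= 8748.00


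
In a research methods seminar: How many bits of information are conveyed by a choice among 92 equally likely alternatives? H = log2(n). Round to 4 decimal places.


H = log2(n)
H = log2(92)
= 6.5236


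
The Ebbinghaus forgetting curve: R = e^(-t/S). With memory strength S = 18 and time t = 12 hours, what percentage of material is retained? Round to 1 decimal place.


R = e^(-t/S)
-t/S = -12/18 = -0.666667
R = e^(-0.666667) = 0.513417
Percentage = 0.513417 * 100
= 51.3


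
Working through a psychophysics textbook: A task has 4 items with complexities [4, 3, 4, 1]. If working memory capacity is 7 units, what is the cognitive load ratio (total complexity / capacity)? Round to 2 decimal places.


Total complexity = 4 + 3 + 4 + 1 = 12
Load = total / capacity = 12 / 7
= 1.71


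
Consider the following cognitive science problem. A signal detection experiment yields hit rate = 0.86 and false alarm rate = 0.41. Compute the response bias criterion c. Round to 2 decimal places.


c = -0.5 * (z(HR) + z(FAR))
z(0.86) = 1.0803
z(0.41) = -0.2275
c = -0.5 * (1.0803 + -0.2275)
= -0.5 * 0.8528
= -0.43


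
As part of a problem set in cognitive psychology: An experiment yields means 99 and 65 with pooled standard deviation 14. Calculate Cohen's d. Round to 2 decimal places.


Cohen's d = (M1 - M2) / S_pooled
= (99 - 65) / 14
= 34 / 14
= 2.43


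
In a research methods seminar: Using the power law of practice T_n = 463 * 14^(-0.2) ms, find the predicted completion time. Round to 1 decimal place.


T_n = 463 * 14^(-0.2)
14^(-0.2) = 0.589895
T_n = 463 * 0.589895
= 273.1 ms


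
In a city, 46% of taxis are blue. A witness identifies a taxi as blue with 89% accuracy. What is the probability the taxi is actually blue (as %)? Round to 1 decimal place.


P(blue | says blue) = P(says blue | blue)*P(blue) / [P(says blue | blue)*P(blue) + P(says blue | not blue)*P(not blue)]
Numerator = 0.89 * 0.46 = 0.4094
False identification = 0.11 * 0.54 = 0.0594
P = 0.4094 / (0.4094 + 0.0594)
= 0.4094 / 0.4688
As percentage = 87.3


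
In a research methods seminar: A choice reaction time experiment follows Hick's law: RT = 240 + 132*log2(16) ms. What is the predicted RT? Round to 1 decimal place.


RT = 240 + 132 * log2(16)
log2(16) = 4.0
RT = 240 + 132 * 4.0
= 240 + 528.0
= 768.0 ms


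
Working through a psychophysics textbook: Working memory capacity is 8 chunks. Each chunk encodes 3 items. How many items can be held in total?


Total items = chunks * items_per_chunk
= 8 * 3
= 24


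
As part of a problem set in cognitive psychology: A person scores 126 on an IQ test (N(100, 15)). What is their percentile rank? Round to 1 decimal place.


z = (IQ - mean) / SD
z = (126 - 100) / 15 = 1.7333
Percentile = Phi(1.7333) * 100
Phi(1.7333) = 0.958479
= 95.8


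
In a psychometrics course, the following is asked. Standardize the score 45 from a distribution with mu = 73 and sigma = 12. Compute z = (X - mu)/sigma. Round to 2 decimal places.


z = (X - mu) / sigma
= (45 - 73) / 12
= -28 / 12
= -2.33


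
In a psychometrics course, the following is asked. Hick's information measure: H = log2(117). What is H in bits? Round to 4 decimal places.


H = log2(n)
H = log2(117)
= 6.8704


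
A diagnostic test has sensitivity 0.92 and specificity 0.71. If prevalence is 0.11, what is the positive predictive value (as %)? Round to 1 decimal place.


PPV = (sens * prev) / (sens * prev + (1-spec) * (1-prev))
Numerator = 0.92 * 0.11 = 0.1012
P(positive and no disease) = (1 - spec) * (1 - prev) = (1 - 0.71) * (1 - 0.11) = 0.2581
Denominator = 0.1012 + 0.2581 = 0.3593
PPV = 0.1012 / 0.3593 = 0.281659
As percentage = 28.2


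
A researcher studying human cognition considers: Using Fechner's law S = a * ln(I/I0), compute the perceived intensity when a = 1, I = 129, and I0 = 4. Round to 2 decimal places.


S = 1 * ln(129/4)
I/I0 = 32.25
ln(32.25) = 3.4735
S = 1 * 3.4735
= 3.47


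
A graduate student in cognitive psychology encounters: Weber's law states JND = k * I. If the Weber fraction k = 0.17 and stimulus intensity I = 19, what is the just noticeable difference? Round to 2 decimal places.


JND = k * I
JND = 0.17 * 19
= 3.23


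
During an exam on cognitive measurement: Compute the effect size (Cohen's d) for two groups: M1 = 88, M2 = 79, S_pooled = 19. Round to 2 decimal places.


Cohen's d = (M1 - M2) / S_pooled
= (88 - 79) / 19
= 9 / 19
= 0.47


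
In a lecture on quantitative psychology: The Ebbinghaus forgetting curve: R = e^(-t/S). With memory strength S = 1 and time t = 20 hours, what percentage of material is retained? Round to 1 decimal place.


R = e^(-t/S)
-t/S = -20/1 = -20.0
R = e^(-20.0) = 0.0
Percentage = 0.0 * 100
= 0.0


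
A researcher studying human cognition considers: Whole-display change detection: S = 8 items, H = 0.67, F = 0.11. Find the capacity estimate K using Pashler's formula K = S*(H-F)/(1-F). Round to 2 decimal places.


K = S * (H - F) / (1 - F)
H - F = 0.56
1 - F = 0.89
K = 8 * 0.56 / 0.89
= 5.03


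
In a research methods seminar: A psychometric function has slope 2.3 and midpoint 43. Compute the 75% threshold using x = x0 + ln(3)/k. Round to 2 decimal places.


At P = 0.75: 0.75 = 1/(1 + e^(-k*(x-x0)))
Solving: e^(-k*(x-x0)) = 1/3
x = x0 + ln(3)/k
ln(3) = 1.0986
x = 43 + 1.0986/2.3
= 43 + 0.4777
= 43.48


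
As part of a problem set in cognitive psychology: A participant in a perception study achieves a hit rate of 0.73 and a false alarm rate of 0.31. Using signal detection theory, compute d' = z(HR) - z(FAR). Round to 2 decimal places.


d' = z(HR) - z(FAR)
z(0.73) = 0.6128
z(0.31) = -0.4959
d' = 0.6128 - -0.4959
= 1.11


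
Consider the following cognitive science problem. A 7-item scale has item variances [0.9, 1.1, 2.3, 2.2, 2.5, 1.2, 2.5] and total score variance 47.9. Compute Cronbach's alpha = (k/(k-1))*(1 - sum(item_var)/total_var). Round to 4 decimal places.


alpha = (k/(k-1)) * (1 - sum(s_i^2)/s_total^2)
sum(item variances) = 12.7
k/(k-1) = 7/6 = 1.166667
1 - 12.7/47.9 = 1 - 0.265136 = 0.734864
alpha = 1.166667 * 0.734864
= 0.8573


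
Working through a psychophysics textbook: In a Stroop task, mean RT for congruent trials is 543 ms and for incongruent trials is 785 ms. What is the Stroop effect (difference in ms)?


Stroop effect = RT(incongruent) - RT(congruent)
= 785 - 543
= 242 ms


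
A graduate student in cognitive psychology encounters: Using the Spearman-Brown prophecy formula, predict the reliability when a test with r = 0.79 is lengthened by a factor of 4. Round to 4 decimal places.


r_new = n*r / (1 + (n-1)*r)
Numerator = 4 * 0.79 = 3.16
Denominator = 1 + 3 * 0.79 = 3.37
r_new = 3.16 / 3.37
= 0.9377


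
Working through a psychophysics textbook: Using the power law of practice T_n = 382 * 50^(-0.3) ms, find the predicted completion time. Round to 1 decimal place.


T_n = 382 * 50^(-0.3)
50^(-0.3) = 0.309249
T_n = 382 * 0.309249
= 118.1 ms


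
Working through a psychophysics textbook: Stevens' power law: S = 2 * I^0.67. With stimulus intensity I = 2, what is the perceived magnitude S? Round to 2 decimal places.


S = 2 * 2^0.67
2^0.67 = 1.5911
S = 2 * 1.5911
= 3.18


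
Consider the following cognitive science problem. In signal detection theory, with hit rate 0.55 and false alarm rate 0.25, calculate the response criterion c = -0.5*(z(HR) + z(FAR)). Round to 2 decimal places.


c = -0.5 * (z(HR) + z(FAR))
z(0.55) = 0.1257
z(0.25) = -0.6745
c = -0.5 * (0.1257 + -0.6745)
= -0.5 * -0.5488
= 0.27


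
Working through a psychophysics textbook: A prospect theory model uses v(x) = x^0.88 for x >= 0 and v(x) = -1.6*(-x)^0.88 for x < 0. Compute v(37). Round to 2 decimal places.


Since x = 37 >= 0, use v(x) = x^0.88
37^0.88 = 23.9893
v(37) = 23.99


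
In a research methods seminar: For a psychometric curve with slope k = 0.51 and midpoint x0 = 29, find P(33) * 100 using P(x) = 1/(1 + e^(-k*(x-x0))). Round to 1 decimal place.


P(x) = 1/(1 + e^(-0.51*(33 - 29)))
Exponent = -0.51 * 4 = -2.04
e^(-2.04) = 0.130029
P = 1/(1 + 0.130029) = 0.884933
Percentage = 88.5


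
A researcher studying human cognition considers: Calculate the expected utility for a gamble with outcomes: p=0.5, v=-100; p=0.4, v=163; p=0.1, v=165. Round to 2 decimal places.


EU = sum(p_i * v_i)
0.5 * -100 = -50.0
0.4 * 163 = 65.2
0.1 * 165 = 16.5
EU = -50.0 + 65.2 + 16.5
= 31.70


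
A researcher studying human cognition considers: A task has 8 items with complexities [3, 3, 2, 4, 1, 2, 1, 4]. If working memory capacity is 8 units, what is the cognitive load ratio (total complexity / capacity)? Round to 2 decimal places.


Total complexity = 3 + 3 + 2 + 4 + 1 + 2 + 1 + 4 = 20
Load = total / capacity = 20 / 8
= 2.50


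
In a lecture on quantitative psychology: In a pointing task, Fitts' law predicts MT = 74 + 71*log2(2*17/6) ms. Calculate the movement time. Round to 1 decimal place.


MT = 74 + 71 * log2(2*17/6)
2D/W = 5.666667
log2(5.666667) = 2.5025
MT = 74 + 71 * 2.5025
= 251.7 ms


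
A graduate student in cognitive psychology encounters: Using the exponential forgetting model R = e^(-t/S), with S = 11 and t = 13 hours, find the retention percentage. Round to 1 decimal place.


R = e^(-t/S)
-t/S = -13/11 = -1.181818
R = e^(-1.181818) = 0.306721
Percentage = 0.306721 * 100
= 30.7


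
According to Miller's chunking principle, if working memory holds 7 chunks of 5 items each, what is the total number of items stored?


Total items = chunks * items_per_chunk
= 7 * 5
= 35


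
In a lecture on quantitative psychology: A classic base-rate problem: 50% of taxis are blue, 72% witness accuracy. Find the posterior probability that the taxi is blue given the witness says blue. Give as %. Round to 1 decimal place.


P(blue | says blue) = P(says blue | blue)*P(blue) / [P(says blue | blue)*P(blue) + P(says blue | not blue)*P(not blue)]
Numerator = 0.72 * 0.5 = 0.36
False identification = 0.28 * 0.5 = 0.14
P = 0.36 / (0.36 + 0.14)
= 0.36 / 0.5
As percentage = 72.0


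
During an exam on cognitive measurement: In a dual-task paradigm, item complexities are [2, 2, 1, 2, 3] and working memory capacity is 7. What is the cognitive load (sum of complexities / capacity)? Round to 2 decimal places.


Total complexity = 2 + 2 + 1 + 2 + 3 = 10
Load = total / capacity = 10 / 7
= 1.43


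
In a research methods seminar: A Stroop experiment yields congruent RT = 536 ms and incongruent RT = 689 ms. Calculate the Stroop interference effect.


Stroop effect = RT(incongruent) - RT(congruent)
= 689 - 536
= 153 ms


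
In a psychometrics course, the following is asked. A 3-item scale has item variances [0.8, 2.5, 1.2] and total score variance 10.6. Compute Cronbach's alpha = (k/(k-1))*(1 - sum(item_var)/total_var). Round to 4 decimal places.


alpha = (k/(k-1)) * (1 - sum(s_i^2)/s_total^2)
sum(item variances) = 4.5
k/(k-1) = 3/2 = 1.5
1 - 4.5/10.6 = 1 - 0.424528 = 0.575472
alpha = 1.5 * 0.575472
= 0.8632


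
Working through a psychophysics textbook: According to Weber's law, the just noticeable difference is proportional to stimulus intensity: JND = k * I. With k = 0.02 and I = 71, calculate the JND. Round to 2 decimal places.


JND = k * I
JND = 0.02 * 71
= 1.42


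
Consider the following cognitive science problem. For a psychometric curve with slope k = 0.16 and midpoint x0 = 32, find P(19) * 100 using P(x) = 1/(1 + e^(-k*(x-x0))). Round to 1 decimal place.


P(x) = 1/(1 + e^(-0.16*(19 - 32)))
Exponent = -0.16 * -13 = 2.08
e^(2.08) = 8.004469
P = 1/(1 + 8.004469) = 0.111056
Percentage = 11.1


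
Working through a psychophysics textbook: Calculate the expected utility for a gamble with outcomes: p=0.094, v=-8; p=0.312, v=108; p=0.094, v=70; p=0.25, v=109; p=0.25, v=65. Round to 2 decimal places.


EU = sum(p_i * v_i)
0.094 * -8 = -0.752
0.312 * 108 = 33.696
0.094 * 70 = 6.58
0.25 * 109 = 27.25
0.25 * 65 = 16.25
EU = -0.752 + 33.696 + 6.58 + 27.25 + 16.25
= 83.02


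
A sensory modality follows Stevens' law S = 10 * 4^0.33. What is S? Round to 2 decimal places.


S = 10 * 4^0.33
4^0.33 = 1.5801
S = 10 * 1.5801
= 15.80


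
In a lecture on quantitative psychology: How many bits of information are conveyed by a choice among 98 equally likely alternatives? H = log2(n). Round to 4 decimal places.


H = log2(n)
H = log2(98)
= 6.6147


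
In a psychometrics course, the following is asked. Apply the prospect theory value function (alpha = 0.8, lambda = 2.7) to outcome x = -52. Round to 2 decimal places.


Since x = -52 < 0, use v(x) = -lambda*(-x)^alpha
(-x) = 52
52^0.8 = 23.5941
v(-52) = -2.7 * 23.5941
= -63.70


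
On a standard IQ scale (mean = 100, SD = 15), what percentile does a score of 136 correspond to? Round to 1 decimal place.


z = (IQ - mean) / SD
z = (136 - 100) / 15 = 2.4
Percentile = Phi(2.4) * 100
Phi(2.4) = 0.991802
= 99.2


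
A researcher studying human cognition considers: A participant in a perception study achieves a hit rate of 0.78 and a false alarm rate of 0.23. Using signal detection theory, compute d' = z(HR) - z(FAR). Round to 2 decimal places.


d' = z(HR) - z(FAR)
z(0.78) = 0.7722
z(0.23) = -0.7388
d' = 0.7722 - -0.7388
= 1.51


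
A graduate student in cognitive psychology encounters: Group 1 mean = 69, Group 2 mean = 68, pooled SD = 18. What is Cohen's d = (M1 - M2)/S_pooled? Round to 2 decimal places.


Cohen's d = (M1 - M2) / S_pooled
= (69 - 68) / 18
= 1 / 18
= 0.06


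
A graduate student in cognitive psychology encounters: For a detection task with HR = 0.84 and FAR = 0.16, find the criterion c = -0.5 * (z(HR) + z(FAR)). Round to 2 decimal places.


c = -0.5 * (z(HR) + z(FAR))
z(0.84) = 0.9945
z(0.16) = -0.9945
c = -0.5 * (0.9945 + -0.9945)
= -0.5 * 0.0
= 0.00


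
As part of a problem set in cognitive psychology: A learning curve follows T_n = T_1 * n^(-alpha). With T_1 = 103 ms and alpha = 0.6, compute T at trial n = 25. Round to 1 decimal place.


T_n = 103 * 25^(-0.6)
25^(-0.6) = 0.144956
T_n = 103 * 0.144956
= 14.9 ms


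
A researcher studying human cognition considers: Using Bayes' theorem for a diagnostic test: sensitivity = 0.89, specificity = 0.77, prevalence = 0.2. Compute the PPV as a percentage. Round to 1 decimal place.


PPV = (sens * prev) / (sens * prev + (1-spec) * (1-prev))
Numerator = 0.89 * 0.2 = 0.178
P(positive and no disease) = (1 - spec) * (1 - prev) = (1 - 0.77) * (1 - 0.2) = 0.184
Denominator = 0.178 + 0.184 = 0.362
PPV = 0.178 / 0.362 = 0.491713
As percentage = 49.2


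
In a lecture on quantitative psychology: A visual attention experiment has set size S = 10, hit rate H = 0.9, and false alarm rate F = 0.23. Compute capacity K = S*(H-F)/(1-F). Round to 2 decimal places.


K = S * (H - F) / (1 - F)
H - F = 0.67
1 - F = 0.77
K = 10 * 0.67 / 0.77
= 8.70


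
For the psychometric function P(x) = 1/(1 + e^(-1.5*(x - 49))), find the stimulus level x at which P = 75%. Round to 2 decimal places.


At P = 0.75: 0.75 = 1/(1 + e^(-k*(x-x0)))
Solving: e^(-k*(x-x0)) = 1/3
x = x0 + ln(3)/k
ln(3) = 1.0986
x = 49 + 1.0986/1.5
= 49 + 0.7324
= 49.73


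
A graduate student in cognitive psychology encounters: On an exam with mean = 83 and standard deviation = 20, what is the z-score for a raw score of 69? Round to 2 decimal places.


z = (X - mu) / sigma
= (69 - 83) / 20
= -14 / 20
= -0.70


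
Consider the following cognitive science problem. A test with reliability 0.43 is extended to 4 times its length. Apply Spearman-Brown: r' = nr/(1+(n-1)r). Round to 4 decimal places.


r_new = n*r / (1 + (n-1)*r)
Numerator = 4 * 0.43 = 1.72
Denominator = 1 + 3 * 0.43 = 2.29
r_new = 1.72 / 2.29
= 0.7511


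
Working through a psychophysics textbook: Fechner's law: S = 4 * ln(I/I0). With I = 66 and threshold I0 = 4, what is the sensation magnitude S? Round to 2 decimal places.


S = 4 * ln(66/4)
I/I0 = 16.5
ln(16.5) = 2.8034
S = 4 * 2.8034
= 11.21


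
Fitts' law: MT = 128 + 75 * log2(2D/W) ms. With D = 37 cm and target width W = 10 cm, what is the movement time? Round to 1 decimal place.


MT = 128 + 75 * log2(2*37/10)
2D/W = 7.4
log2(7.4) = 2.8875
MT = 128 + 75 * 2.8875
= 344.6 ms


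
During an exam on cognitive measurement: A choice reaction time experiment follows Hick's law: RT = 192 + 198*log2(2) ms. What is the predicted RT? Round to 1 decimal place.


RT = 192 + 198 * log2(2)
log2(2) = 1.0
RT = 192 + 198 * 1.0
= 192 + 198.0
= 390.0 ms


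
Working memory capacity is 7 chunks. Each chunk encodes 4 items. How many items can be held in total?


Total items = chunks * items_per_chunk
= 7 * 4
= 28


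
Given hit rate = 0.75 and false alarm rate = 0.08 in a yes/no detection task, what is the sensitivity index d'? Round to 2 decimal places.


d' = z(HR) - z(FAR)
z(0.75) = 0.6745
z(0.08) = -1.4051
d' = 0.6745 - -1.4051
= 2.08


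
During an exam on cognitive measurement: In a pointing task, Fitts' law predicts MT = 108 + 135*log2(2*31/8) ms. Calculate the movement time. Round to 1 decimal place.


MT = 108 + 135 * log2(2*31/8)
2D/W = 7.75
log2(7.75) = 2.9542
MT = 108 + 135 * 2.9542
= 506.8 ms


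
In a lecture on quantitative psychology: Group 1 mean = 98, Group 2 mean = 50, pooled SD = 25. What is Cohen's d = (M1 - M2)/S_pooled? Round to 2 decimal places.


Cohen's d = (M1 - M2) / S_pooled
= (98 - 50) / 25
= 48 / 25
= 1.92


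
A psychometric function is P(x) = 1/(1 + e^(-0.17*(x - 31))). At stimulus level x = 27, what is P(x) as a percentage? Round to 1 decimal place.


P(x) = 1/(1 + e^(-0.17*(27 - 31)))
Exponent = -0.17 * -4 = 0.68
e^(0.68) = 1.973878
P = 1/(1 + 1.973878) = 0.336261
Percentage = 33.6


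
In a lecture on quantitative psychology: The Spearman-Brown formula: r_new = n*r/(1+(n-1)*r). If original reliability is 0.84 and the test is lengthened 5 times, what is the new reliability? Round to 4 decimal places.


r_new = n*r / (1 + (n-1)*r)
Numerator = 5 * 0.84 = 4.2
Denominator = 1 + 4 * 0.84 = 4.36
r_new = 4.2 / 4.36
= 0.9633


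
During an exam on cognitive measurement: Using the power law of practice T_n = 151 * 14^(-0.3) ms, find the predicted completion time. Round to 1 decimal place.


T_n = 151 * 14^(-0.3)
14^(-0.3) = 0.453066
T_n = 151 * 0.453066
= 68.4 ms


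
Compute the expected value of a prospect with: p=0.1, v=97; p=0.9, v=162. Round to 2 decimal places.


EU = sum(p_i * v_i)
0.1 * 97 = 9.7
0.9 * 162 = 145.8
EU = 9.7 + 145.8
= 155.50


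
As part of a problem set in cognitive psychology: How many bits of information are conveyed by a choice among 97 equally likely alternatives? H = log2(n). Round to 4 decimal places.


H = log2(n)
H = log2(97)
= 6.5999


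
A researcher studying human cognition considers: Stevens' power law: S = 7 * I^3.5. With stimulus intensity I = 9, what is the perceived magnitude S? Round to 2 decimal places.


S = 7 * 9^3.5
9^3.5 = 2187.0
S = 7 * 2187.0
= 15309.00


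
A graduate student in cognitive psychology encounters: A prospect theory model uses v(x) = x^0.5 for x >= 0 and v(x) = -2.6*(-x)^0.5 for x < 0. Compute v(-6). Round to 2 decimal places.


Since x = -6 < 0, use v(x) = -lambda*(-x)^alpha
(-x) = 6
6^0.5 = 2.4495
v(-6) = -2.6 * 2.4495
= -6.37


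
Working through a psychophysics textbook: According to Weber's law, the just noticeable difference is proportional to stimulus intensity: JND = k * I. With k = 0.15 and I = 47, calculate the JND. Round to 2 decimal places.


JND = k * I
JND = 0.15 * 47
= 7.05


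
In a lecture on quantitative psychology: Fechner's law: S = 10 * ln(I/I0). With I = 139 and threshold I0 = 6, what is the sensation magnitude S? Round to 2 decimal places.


S = 10 * ln(139/6)
I/I0 = 23.166667
ln(23.166667) = 3.1427
S = 10 * 3.1427
= 31.43


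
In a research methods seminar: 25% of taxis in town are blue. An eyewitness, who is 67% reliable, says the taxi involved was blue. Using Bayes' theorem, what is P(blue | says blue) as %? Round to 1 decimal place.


P(blue | says blue) = P(says blue | blue)*P(blue) / [P(says blue | blue)*P(blue) + P(says blue | not blue)*P(not blue)]
Numerator = 0.67 * 0.25 = 0.1675
False identification = 0.33 * 0.75 = 0.2475
P = 0.1675 / (0.1675 + 0.2475)
= 0.1675 / 0.415
As percentage = 40.4


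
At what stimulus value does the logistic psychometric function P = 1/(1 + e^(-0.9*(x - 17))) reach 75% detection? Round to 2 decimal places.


At P = 0.75: 0.75 = 1/(1 + e^(-k*(x-x0)))
Solving: e^(-k*(x-x0)) = 1/3
x = x0 + ln(3)/k
ln(3) = 1.0986
x = 17 + 1.0986/0.9
= 17 + 1.2207
= 18.22


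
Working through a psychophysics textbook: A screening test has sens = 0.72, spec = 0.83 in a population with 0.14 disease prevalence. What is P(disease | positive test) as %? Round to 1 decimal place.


PPV = (sens * prev) / (sens * prev + (1-spec) * (1-prev))
Numerator = 0.72 * 0.14 = 0.1008
P(positive and no disease) = (1 - spec) * (1 - prev) = (1 - 0.83) * (1 - 0.14) = 0.1462
Denominator = 0.1008 + 0.1462 = 0.247
PPV = 0.1008 / 0.247 = 0.408097
As percentage = 40.8


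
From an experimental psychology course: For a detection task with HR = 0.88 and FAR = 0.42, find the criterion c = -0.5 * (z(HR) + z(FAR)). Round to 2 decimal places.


c = -0.5 * (z(HR) + z(FAR))
z(0.88) = 1.175
z(0.42) = -0.2019
c = -0.5 * (1.175 + -0.2019)
= -0.5 * 0.9731
= -0.49


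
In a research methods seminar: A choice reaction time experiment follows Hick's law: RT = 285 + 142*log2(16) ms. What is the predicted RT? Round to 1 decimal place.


RT = 285 + 142 * log2(16)
log2(16) = 4.0
RT = 285 + 142 * 4.0
= 285 + 568.0
= 853.0 ms


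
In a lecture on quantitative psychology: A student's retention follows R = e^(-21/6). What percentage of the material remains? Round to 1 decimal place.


R = e^(-t/S)
-t/S = -21/6 = -3.5
R = e^(-3.5) = 0.030197
Percentage = 0.030197 * 100
= 3.0


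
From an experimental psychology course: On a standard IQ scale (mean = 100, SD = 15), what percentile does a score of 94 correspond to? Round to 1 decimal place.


z = (IQ - mean) / SD
z = (94 - 100) / 15 = -0.4
Percentile = Phi(-0.4) * 100
Phi(-0.4) = 0.344578
= 34.5


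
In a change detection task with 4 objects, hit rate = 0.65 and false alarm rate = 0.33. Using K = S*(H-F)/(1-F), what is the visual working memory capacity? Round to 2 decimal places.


K = S * (H - F) / (1 - F)
H - F = 0.32
1 - F = 0.67
K = 4 * 0.32 / 0.67
= 1.91


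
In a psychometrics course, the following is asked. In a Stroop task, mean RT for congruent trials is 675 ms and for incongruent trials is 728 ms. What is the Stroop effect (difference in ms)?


Stroop effect = RT(incongruent) - RT(congruent)
= 728 - 675
= 53 ms


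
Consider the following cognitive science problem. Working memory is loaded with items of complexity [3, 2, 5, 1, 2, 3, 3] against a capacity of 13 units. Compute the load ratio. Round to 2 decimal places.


Total complexity = 3 + 2 + 5 + 1 + 2 + 3 + 3 = 19
Load = total / capacity = 19 / 13
= 1.46


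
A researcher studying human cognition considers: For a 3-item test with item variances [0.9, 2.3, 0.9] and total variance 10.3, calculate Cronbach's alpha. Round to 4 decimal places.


alpha = (k/(k-1)) * (1 - sum(s_i^2)/s_total^2)
sum(item variances) = 4.1
k/(k-1) = 3/2 = 1.5
1 - 4.1/10.3 = 1 - 0.398058 = 0.601942
alpha = 1.5 * 0.601942
= 0.9029


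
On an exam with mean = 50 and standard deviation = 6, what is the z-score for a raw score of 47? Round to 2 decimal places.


z = (X - mu) / sigma
= (47 - 50) / 6
= -3 / 6
= -0.50


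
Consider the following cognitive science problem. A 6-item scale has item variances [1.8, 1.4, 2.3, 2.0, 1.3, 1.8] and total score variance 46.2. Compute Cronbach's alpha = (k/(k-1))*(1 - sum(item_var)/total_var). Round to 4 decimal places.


alpha = (k/(k-1)) * (1 - sum(s_i^2)/s_total^2)
sum(item variances) = 10.6
k/(k-1) = 6/5 = 1.2
1 - 10.6/46.2 = 1 - 0.229437 = 0.770563
alpha = 1.2 * 0.770563
= 0.9247


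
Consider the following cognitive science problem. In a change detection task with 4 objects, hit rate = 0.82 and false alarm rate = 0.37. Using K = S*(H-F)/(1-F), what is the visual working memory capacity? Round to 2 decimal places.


K = S * (H - F) / (1 - F)
H - F = 0.45
1 - F = 0.63
K = 4 * 0.45 / 0.63
= 2.86


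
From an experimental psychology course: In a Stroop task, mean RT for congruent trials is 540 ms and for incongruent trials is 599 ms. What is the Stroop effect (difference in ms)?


Stroop effect = RT(incongruent) - RT(congruent)
= 599 - 540
= 59 ms


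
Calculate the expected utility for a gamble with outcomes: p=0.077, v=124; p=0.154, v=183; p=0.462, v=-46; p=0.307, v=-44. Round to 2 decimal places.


EU = sum(p_i * v_i)
0.077 * 124 = 9.548
0.154 * 183 = 28.182
0.462 * -46 = -21.252
0.307 * -44 = -13.508
EU = 9.548 + 28.182 + -21.252 + -13.508
= 2.97


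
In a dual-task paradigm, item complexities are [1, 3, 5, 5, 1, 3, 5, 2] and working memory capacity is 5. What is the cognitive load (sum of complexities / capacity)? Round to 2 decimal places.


Total complexity = 1 + 3 + 5 + 5 + 1 + 3 + 5 + 2 = 25
Load = total / capacity = 25 / 5
= 5.00


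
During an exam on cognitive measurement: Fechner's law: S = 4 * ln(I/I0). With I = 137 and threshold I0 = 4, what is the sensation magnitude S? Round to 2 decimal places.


S = 4 * ln(137/4)
I/I0 = 34.25
ln(34.25) = 3.5337
S = 4 * 3.5337
= 14.13


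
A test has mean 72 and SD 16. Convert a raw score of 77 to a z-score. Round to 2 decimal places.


z = (X - mu) / sigma
= (77 - 72) / 16
= 5 / 16
= 0.31


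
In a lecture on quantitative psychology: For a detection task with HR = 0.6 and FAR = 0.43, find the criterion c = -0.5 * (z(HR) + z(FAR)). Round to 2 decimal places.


c = -0.5 * (z(HR) + z(FAR))
z(0.6) = 0.2533
z(0.43) = -0.1764
c = -0.5 * (0.2533 + -0.1764)
= -0.5 * 0.0769
= -0.04


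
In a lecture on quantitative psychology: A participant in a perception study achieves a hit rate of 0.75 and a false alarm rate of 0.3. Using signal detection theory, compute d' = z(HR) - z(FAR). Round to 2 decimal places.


d' = z(HR) - z(FAR)
z(0.75) = 0.6745
z(0.3) = -0.5244
d' = 0.6745 - -0.5244
= 1.20


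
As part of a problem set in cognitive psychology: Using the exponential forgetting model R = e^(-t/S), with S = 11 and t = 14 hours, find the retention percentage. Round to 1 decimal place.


R = e^(-t/S)
-t/S = -14/11 = -1.272727
R = e^(-1.272727) = 0.280067
Percentage = 0.280067 * 100
= 28.0


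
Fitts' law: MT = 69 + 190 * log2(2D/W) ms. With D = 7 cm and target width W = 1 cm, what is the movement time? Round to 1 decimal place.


MT = 69 + 190 * log2(2*7/1)
2D/W = 14.0
log2(14.0) = 3.8074
MT = 69 + 190 * 3.8074
= 792.4 ms


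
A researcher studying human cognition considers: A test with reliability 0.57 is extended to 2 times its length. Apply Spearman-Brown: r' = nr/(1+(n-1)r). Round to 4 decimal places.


r_new = n*r / (1 + (n-1)*r)
Numerator = 2 * 0.57 = 1.14
Denominator = 1 + 1 * 0.57 = 1.57
r_new = 1.14 / 1.57
= 0.7261


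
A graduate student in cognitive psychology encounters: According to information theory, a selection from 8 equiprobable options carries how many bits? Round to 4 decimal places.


H = log2(n)
H = log2(8)
= 3.0000


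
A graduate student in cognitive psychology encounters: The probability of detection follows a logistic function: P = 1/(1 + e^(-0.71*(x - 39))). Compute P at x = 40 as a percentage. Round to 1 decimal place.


P(x) = 1/(1 + e^(-0.71*(40 - 39)))
Exponent = -0.71 * 1 = -0.71
e^(-0.71) = 0.491644
P = 1/(1 + 0.491644) = 0.670401
Percentage = 67.0


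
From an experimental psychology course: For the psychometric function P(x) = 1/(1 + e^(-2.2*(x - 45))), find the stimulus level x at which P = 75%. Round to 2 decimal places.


At P = 0.75: 0.75 = 1/(1 + e^(-k*(x-x0)))
Solving: e^(-k*(x-x0)) = 1/3
x = x0 + ln(3)/k
ln(3) = 1.0986
x = 45 + 1.0986/2.2
= 45 + 0.4994
= 45.50


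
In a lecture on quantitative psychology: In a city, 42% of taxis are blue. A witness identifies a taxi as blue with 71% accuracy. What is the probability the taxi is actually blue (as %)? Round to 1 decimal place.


P(blue | says blue) = P(says blue | blue)*P(blue) / [P(says blue | blue)*P(blue) + P(says blue | not blue)*P(not blue)]
Numerator = 0.71 * 0.42 = 0.2982
False identification = 0.29 * 0.58 = 0.1682
P = 0.2982 / (0.2982 + 0.1682)
= 0.2982 / 0.4664
As percentage = 63.9


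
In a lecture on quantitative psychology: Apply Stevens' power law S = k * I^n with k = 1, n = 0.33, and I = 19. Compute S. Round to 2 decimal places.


S = 1 * 19^0.33
19^0.33 = 2.6423
S = 1 * 2.6423
= 2.64


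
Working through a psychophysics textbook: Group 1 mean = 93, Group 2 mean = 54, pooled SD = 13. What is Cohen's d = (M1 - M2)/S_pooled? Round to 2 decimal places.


Cohen's d = (M1 - M2) / S_pooled
= (93 - 54) / 13
= 39 / 13
= 3.00


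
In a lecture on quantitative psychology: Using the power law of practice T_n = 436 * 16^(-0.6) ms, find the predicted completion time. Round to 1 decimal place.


T_n = 436 * 16^(-0.6)
16^(-0.6) = 0.189465
T_n = 436 * 0.189465
= 82.6 ms


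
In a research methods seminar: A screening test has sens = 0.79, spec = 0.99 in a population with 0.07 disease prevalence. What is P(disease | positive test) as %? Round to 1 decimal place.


PPV = (sens * prev) / (sens * prev + (1-spec) * (1-prev))
Numerator = 0.79 * 0.07 = 0.0553
P(positive and no disease) = (1 - spec) * (1 - prev) = (1 - 0.99) * (1 - 0.07) = 0.0093
Denominator = 0.0553 + 0.0093 = 0.0646
PPV = 0.0553 / 0.0646 = 0.856037
As percentage = 85.6


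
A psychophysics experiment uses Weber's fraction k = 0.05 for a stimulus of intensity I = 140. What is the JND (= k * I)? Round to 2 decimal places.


JND = k * I
JND = 0.05 * 140
= 7.00


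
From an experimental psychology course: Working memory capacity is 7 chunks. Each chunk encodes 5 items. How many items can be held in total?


Total items = chunks * items_per_chunk
= 7 * 5
= 35


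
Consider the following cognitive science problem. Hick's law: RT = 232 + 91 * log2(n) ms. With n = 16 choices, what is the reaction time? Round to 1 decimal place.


RT = 232 + 91 * log2(16)
log2(16) = 4.0
RT = 232 + 91 * 4.0
= 232 + 364.0
= 596.0 ms


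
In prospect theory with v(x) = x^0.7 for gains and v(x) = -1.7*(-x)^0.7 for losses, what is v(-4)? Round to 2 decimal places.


Since x = -4 < 0, use v(x) = -lambda*(-x)^alpha
(-x) = 4
4^0.7 = 2.639
v(-4) = -1.7 * 2.639
= -4.49


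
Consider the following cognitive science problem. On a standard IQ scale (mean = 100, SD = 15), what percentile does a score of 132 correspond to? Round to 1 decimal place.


z = (IQ - mean) / SD
z = (132 - 100) / 15 = 2.1333
Percentile = Phi(2.1333) * 100
Phi(2.1333) = 0.98355
= 98.4


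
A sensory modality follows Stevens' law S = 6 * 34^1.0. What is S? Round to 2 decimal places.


S = 6 * 34^1.0
34^1.0 = 34.0
S = 6 * 34.0
= 204.00


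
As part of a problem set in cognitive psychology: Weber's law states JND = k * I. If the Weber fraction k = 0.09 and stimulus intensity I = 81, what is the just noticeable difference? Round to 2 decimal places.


JND = k * I
JND = 0.09 * 81
= 7.29


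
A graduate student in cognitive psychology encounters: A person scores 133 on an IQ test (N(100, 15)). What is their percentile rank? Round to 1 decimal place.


z = (IQ - mean) / SD
z = (133 - 100) / 15 = 2.2
Percentile = Phi(2.2) * 100
Phi(2.2) = 0.986097
= 98.6


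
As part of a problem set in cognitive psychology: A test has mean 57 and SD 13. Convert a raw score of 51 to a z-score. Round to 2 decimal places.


z = (X - mu) / sigma
= (51 - 57) / 13
= -6 / 13
= -0.46


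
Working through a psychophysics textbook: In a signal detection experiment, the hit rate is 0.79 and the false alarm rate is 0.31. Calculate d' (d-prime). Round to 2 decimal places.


d' = z(HR) - z(FAR)
z(0.79) = 0.8064
z(0.31) = -0.4959
d' = 0.8064 - -0.4959
= 1.30


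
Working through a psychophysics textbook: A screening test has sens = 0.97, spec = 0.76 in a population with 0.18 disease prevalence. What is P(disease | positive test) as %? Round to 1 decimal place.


PPV = (sens * prev) / (sens * prev + (1-spec) * (1-prev))
Numerator = 0.97 * 0.18 = 0.1746
P(positive and no disease) = (1 - spec) * (1 - prev) = (1 - 0.76) * (1 - 0.18) = 0.1968
Denominator = 0.1746 + 0.1968 = 0.3714
PPV = 0.1746 / 0.3714 = 0.470113
As percentage = 47.0


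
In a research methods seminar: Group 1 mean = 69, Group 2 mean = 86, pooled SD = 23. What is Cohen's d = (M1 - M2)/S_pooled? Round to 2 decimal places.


Cohen's d = (M1 - M2) / S_pooled
= (69 - 86) / 23
= -17 / 23
= -0.74


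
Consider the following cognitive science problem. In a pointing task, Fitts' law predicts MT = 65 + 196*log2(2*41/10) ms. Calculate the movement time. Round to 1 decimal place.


MT = 65 + 196 * log2(2*41/10)
2D/W = 8.2
log2(8.2) = 3.0356
MT = 65 + 196 * 3.0356
= 660.0 ms


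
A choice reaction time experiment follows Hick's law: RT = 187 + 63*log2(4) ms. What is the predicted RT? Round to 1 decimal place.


RT = 187 + 63 * log2(4)
log2(4) = 2.0
RT = 187 + 63 * 2.0
= 187 + 126.0
= 313.0 ms


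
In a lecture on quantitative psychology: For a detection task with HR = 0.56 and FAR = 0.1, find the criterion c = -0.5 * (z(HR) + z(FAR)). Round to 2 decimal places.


c = -0.5 * (z(HR) + z(FAR))
z(0.56) = 0.151
z(0.1) = -1.2816
c = -0.5 * (0.151 + -1.2816)
= -0.5 * -1.1306
= 0.57


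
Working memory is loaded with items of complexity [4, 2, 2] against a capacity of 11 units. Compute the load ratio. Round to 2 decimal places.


Total complexity = 4 + 2 + 2 = 8
Load = total / capacity = 8 / 11
= 0.73


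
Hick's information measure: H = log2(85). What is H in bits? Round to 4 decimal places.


H = log2(n)
H = log2(85)
= 6.4094


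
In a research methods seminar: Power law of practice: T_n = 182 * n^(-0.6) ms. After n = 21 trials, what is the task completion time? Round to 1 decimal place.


T_n = 182 * 21^(-0.6)
21^(-0.6) = 0.160942
T_n = 182 * 0.160942
= 29.3 ms


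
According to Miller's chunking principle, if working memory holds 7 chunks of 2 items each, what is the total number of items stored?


Total items = chunks * items_per_chunk
= 7 * 2
= 14
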